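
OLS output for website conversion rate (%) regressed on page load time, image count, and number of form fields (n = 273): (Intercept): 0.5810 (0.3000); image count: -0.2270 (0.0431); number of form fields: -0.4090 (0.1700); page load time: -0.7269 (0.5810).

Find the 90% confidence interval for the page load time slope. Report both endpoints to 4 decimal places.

Read off: b = -0.7269, SE = 0.5810 for page load time.
df = n − k − 1 = 273 − 3 − 1 = 269.
t* = t_{0.05, 269} = 1.650538.
Margin = t* × SE = 1.650538 × 0.5810 = 0.958963.
CI: -0.7269 ± 0.958963 → (-1.6859, 0.2321).

(-1.6859, 0.2321)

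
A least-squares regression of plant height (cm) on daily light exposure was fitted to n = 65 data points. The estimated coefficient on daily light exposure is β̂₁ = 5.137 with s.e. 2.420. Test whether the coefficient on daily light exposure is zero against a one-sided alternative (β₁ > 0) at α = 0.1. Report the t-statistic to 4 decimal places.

H₀: β₁ = 0 vs H₁: β₁ > 0.
t = (β̂₁ − β₁⁰)/SE = 5.137 / 2.420 = 2.1227.
df = n − 2 = 65 − 2 = 63.
One-sided p ≈ 0.0189, which is < 0.1, so reject H₀.
There is evidence that the true slope on daily light exposure is positive.

t = 2.1227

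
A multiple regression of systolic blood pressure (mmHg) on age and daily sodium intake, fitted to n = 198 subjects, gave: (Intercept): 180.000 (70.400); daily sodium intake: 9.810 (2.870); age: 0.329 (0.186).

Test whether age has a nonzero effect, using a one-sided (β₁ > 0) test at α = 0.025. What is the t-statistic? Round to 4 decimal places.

Read off: b = 0.329, SE = 0.186 for age.
H₀: β₁ = 0 vs H₁: β₁ > 0.
t = 0.329 / 0.186 = 1.7688.
df = n − k − 1 = 198 − 2 − 1 = 195.
One-sided p ≈ 0.0392, which is ≥ 0.025, so fail to reject H₀.
The data do not give significant evidence that the true slope on age is positive, holding the other predictors fixed.

t = 1.7688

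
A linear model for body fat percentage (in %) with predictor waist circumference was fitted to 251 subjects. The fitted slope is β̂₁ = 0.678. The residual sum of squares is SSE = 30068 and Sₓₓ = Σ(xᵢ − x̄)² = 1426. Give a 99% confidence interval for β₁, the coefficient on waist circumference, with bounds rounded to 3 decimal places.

MSE = SSE/(n − 2) = 30068/249 = 120.755.
SE(β̂₁) = √(MSE/Sₓₓ) = √(120.755/1426) = 0.291.
df = n − 2 = 249.
t* = t_{0.005, 249} = 2.595718.
Margin = t* × SE = 2.595718 × 0.291 = 0.75535.
CI: 0.678 ± 0.75535 → (-0.077, 1.433).
With 99% confidence, each one-unit increase in waist circumference is associated with a change of between -0.077 and 1.433 % in body fat percentage.

(-0.077, 1.433)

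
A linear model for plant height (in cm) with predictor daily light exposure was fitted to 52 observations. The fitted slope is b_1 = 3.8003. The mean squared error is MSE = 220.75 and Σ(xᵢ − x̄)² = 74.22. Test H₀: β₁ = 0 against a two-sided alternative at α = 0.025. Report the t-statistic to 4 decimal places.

t = 2.2036

SE(b_1) = √(MSE/Sₓₓ) = √(220.75/74.22) = 1.72461.
t = 3.8003 / 1.72461 = 2.2036.
df = n − 2 = 50.
Two-sided p ≈ 0.0322, which is ≥ 0.025, so fail to reject H₀.
The data do not give significant evidence of an association between daily light exposure and plant height.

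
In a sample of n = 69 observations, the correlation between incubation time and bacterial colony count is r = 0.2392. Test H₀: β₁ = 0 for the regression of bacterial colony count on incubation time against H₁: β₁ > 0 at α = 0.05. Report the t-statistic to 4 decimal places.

t = 2.0165

t = r·√(n − 2)/√(1 − r²) = 0.2392·√67/√0.942783 = 2.0165.
df = n − 2 = 67.
One-sided p ≈ 0.0239, which is < 0.05, so reject H₀.
There is evidence of a linear association between incubation time and bacterial colony count.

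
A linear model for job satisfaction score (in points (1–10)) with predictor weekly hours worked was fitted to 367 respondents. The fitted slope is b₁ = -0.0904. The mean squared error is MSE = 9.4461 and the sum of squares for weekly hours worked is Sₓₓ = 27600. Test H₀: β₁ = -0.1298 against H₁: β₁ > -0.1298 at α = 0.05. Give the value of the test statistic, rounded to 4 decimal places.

SE(b₁) = √(MSE/Sₓₓ) = √(9.4461/27600) = 0.0185.
t = (-0.0904 − (-0.1298)) / 0.0185 = 2.1297.
df = n − 2 = 365.
One-sided p ≈ 0.0169, which is < 0.05, so reject H₀.
There is evidence that the true slope on weekly hours worked exceeds -0.1298 points (1–10) per unit.

t = 2.1297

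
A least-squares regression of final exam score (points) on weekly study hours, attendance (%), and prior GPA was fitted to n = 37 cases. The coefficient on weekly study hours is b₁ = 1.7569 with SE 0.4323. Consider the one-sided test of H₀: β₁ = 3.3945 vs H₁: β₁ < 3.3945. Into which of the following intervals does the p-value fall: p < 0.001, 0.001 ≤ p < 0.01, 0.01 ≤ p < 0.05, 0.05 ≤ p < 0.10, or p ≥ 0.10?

p < 0.001

t = (1.7569 − 3.3945) / 0.4323 = -3.788.
df = n − k − 1 = 37 − 3 − 1 = 33.
One-sided p = P(T_{33} < t) ≈ 0.0003.
So p < 0.001.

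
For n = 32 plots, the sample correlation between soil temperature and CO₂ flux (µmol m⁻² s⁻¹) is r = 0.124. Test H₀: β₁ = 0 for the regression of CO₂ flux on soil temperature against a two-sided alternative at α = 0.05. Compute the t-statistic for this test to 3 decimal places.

t = r·√(n − 2)/√(1 − r²) = 0.124·√30/√0.984624 = 0.684.
df = n − 2 = 30.
Two-sided p ≈ 0.4989, which is ≥ 0.05, so fail to reject H₀.
The data do not give significant evidence of a linear association between soil temperature and CO₂ flux.

t = 0.684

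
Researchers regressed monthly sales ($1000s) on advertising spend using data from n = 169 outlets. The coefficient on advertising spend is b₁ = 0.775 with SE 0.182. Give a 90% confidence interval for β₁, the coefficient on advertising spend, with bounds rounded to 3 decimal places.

(0.474, 1.076)

df = n − 2 = 169 − 2 = 167.
t* = t_{0.05, 167} = 1.654029.
Margin = t* × SE = 1.654029 × 0.182 = 0.30103.
CI: 0.775 ± 0.30103 → (0.474, 1.076).
With 90% confidence, each one-unit increase in advertising spend is associated with a change of between 0.474 and 1.076 $1000s in monthly sales.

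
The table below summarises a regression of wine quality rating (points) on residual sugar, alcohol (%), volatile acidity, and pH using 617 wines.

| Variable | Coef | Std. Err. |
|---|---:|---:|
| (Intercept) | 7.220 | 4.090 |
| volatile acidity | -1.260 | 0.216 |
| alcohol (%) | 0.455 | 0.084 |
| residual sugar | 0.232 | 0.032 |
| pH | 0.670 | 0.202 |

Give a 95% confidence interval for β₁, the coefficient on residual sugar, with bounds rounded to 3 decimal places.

(0.169, 0.295)

Read off: b = 0.232, SE = 0.032 for residual sugar.
df = n − k − 1 = 617 − 4 − 1 = 612.
t* = t_{0.025, 612} = 1.963848.
Margin = t* × SE = 1.963848 × 0.032 = 0.06284.
CI: 0.232 ± 0.06284 → (0.169, 0.295).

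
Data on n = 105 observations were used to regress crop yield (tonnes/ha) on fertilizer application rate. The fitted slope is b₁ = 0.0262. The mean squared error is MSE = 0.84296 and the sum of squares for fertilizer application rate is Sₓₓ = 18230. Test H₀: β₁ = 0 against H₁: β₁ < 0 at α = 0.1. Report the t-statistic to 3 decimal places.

SE(b₁) = √(MSE/Sₓₓ) = √(0.84296/18230) = 0.00680002.
t = 0.0262 / 0.00680002 = 3.853.
df = n − 2 = 103.
One-sided p ≈ 0.9999, which is ≥ 0.1, so fail to reject H₀.
The data do not give significant evidence that the true slope on fertilizer application rate is negative.

t = 3.853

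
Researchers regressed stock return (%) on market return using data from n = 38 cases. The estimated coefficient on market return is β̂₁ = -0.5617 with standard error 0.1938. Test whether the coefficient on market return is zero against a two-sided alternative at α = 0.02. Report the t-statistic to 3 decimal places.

t = -2.898

H₀: β₁ = 0 vs H₁: β₁ ≠ 0.
t = (β̂₁ − β₁⁰)/SE = -0.5617 / 0.1938 = -2.898.
df = n − 2 = 38 − 2 = 36.
Two-sided p ≈ 0.0064, which is < 0.02, so reject H₀.
There is evidence that market return is associated with stock return.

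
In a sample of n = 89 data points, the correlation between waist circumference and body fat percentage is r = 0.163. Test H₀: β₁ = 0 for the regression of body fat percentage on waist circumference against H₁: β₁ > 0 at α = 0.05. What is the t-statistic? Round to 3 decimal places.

t = 1.541

t = r·√(n − 2)/√(1 − r²) = 0.163·√87/√0.973431 = 1.541.
df = n − 2 = 87.
One-sided p ≈ 0.0635, which is ≥ 0.05, so fail to reject H₀.
The data do not give significant evidence of a linear association between waist circumference and body fat percentage.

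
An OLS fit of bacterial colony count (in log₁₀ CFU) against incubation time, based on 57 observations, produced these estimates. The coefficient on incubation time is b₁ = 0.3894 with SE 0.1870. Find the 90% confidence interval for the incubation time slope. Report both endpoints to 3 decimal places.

(0.077, 0.702)

df = n − 2 = 57 − 2 = 55.
t* = t_{0.05, 55} = 1.673034.
Margin = t* × SE = 1.673034 × 0.1870 = 0.31286.
CI: 0.3894 ± 0.31286 → (0.077, 0.702).
With 90% confidence, each one-unit increase in incubation time is associated with a change of between 0.077 and 0.702 log₁₀ CFU in bacterial colony count.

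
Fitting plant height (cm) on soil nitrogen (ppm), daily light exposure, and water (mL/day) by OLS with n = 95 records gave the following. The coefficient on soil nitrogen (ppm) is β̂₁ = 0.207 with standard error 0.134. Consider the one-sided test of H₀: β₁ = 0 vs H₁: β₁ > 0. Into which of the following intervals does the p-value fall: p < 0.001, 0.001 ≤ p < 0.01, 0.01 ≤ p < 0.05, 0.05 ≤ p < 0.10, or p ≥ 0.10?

0.05 ≤ p < 0.10

t = 0.207 / 0.134 = 1.545.
df = n − k − 1 = 95 − 3 − 1 = 91.
One-sided p = P(T_{91} > t) ≈ 0.0629.
So 0.05 ≤ p < 0.10.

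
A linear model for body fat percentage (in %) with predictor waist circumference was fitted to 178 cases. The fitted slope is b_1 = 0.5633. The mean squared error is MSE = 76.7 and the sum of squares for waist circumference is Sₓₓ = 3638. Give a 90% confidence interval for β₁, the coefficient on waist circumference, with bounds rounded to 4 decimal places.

(0.3232, 0.8034)

SE(b_1) = √(MSE/Sₓₓ) = √(76.7/3638) = 0.1452.
df = n − 2 = 176.
t* = t_{0.05, 176} = 1.653557.
Margin = t* × SE = 1.653557 × 0.1452 = 0.240096.
CI: 0.5633 ± 0.240096 → (0.3232, 0.8034).
With 90% confidence, each one-unit increase in waist circumference is associated with a change of between 0.3232 and 0.8034 % in body fat percentage.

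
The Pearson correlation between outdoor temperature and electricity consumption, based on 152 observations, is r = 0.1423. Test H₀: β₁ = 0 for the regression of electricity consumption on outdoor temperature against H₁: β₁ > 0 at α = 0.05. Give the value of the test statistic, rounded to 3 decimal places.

t = 1.761

t = r·√(n − 2)/√(1 − r²) = 0.1423·√150/√0.979751 = 1.761.
df = n − 2 = 150.
One-sided p ≈ 0.0402, which is < 0.05, so reject H₀.
There is evidence of a linear association between outdoor temperature and electricity consumption.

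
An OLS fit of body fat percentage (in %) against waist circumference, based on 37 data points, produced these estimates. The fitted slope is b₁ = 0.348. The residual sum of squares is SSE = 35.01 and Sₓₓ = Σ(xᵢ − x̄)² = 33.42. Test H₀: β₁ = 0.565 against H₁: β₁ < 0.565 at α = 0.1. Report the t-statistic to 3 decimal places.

MSE = SSE/(n − 2) = 35.01/35 = 1.00029.
SE(b₁) = √(MSE/Sₓₓ) = √(1.00029/33.42) = 0.173005.
t = (0.348 − 0.565) / 0.173005 = -1.254.
df = n − 2 = 35.
One-sided p ≈ 0.1090, which is ≥ 0.1, so fail to reject H₀.
The data do not give significant evidence that the true slope on waist circumference is below 0.565 % per unit.

t = -1.254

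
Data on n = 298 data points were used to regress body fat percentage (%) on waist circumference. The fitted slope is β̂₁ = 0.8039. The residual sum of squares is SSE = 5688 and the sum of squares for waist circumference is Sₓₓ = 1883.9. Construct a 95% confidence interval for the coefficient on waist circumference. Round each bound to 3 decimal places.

MSE = SSE/(n − 2) = 5688/296 = 19.2162.
SE(β̂₁) = √(MSE/Sₓₓ) = √(19.2162/1883.9) = 0.100996.
df = n − 2 = 296.
t* = t_{0.025, 296} = 1.968011.
Margin = t* × SE = 1.968011 × 0.100996 = 0.19876.
CI: 0.8039 ± 0.19876 → (0.605, 1.003).
With 95% confidence, each one-unit increase in waist circumference is associated with a change of between 0.605 and 1.003 % in body fat percentage.

(0.605, 1.003)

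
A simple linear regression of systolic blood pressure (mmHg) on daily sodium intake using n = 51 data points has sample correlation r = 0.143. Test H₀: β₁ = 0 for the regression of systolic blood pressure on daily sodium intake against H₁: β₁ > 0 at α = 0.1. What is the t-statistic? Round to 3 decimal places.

t = r·√(n − 2)/√(1 − r²) = 0.143·√49/√0.979551 = 1.011.
df = n − 2 = 49.
One-sided p ≈ 0.1584, which is ≥ 0.1, so fail to reject H₀.
The data do not give significant evidence of a linear association between daily sodium intake and systolic blood pressure.

t = 1.011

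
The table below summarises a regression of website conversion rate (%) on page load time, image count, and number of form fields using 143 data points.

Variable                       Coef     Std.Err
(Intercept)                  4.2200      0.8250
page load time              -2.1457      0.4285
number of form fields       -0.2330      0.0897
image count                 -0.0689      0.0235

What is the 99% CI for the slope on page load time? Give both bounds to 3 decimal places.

Read off: b = -2.1457, SE = 0.4285 for page load time.
df = n − k − 1 = 143 − 3 − 1 = 139.
t* = t_{0.005, 139} = 2.611662.
Margin = t* × SE = 2.611662 × 0.4285 = 1.11910.
CI: -2.1457 ± 1.11910 → (-3.265, -1.027).

(-3.265, -1.027)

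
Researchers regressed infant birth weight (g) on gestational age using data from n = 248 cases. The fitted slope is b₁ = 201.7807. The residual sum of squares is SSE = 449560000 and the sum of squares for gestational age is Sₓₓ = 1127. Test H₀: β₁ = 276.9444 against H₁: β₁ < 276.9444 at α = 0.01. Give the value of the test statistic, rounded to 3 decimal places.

t = -1.867

MSE = SSE/(n − 2) = 449560000/246 = 1.82748e+06.
SE(b₁) = √(MSE/Sₓₓ) = √(1.82748e+06/1127) = 40.2684.
t = (201.7807 − 276.9444) / 40.2684 = -1.867.
df = n − 2 = 246.
One-sided p ≈ 0.0316, which is ≥ 0.01, so fail to reject H₀.
The data do not give significant evidence that the true slope on gestational age is below 276.9444 g per unit.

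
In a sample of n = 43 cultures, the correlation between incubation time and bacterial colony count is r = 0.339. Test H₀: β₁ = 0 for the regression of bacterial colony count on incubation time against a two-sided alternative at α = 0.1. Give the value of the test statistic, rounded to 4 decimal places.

t = 2.3073

t = r·√(n − 2)/√(1 − r²) = 0.339·√41/√0.885079 = 2.3073.
df = n − 2 = 41.
Two-sided p ≈ 0.0262, which is < 0.1, so reject H₀.
There is evidence of a linear association between incubation time and bacterial colony count.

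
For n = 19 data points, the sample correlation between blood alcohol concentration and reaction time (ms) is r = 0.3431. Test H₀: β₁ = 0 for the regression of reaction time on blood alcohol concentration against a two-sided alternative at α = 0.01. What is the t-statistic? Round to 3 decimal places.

t = r·√(n − 2)/√(1 − r²) = 0.3431·√17/√0.882282 = 1.506.
df = n − 2 = 17.
Two-sided p ≈ 0.1504, which is ≥ 0.01, so fail to reject H₀.
The data do not give significant evidence of a linear association between blood alcohol concentration and reaction time.

t = 1.506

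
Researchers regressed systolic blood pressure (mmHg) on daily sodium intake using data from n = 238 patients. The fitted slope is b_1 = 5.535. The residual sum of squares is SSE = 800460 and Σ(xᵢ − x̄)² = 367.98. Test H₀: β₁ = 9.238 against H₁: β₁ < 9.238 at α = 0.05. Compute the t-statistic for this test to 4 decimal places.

t = -1.2197

MSE = SSE/(n − 2) = 800460/236 = 3391.78.
SE(b_1) = √(MSE/Sₓₓ) = √(3391.78/367.98) = 3.036.
t = (5.535 − 9.238) / 3.036 = -1.2197.
df = n − 2 = 236.
One-sided p ≈ 0.1119, which is ≥ 0.05, so fail to reject H₀.
The data do not give significant evidence that the true slope on daily sodium intake is below 9.238 mmHg per unit.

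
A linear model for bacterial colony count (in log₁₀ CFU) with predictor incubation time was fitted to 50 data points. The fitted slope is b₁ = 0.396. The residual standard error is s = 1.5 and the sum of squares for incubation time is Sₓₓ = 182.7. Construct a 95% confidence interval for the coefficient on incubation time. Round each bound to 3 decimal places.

SE(b₁) = s/√Sₓₓ = 1.5/√182.7 = 0.110974.
df = n − 2 = 48.
t* = t_{0.025, 48} = 2.010635.
Margin = t* × SE = 2.010635 × 0.110974 = 0.22313.
CI: 0.396 ± 0.22313 → (0.173, 0.619).
With 95% confidence, each one-unit increase in incubation time is associated with a change of between 0.173 and 0.619 log₁₀ CFU in bacterial colony count.

(0.173, 0.619)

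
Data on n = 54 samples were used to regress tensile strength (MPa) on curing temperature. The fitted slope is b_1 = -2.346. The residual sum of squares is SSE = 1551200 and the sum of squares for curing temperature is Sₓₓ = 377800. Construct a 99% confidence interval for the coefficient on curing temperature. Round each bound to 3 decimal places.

(-3.097, -1.595)

MSE = SSE/(n − 2) = 1551200/52 = 29830.8.
SE(b_1) = √(MSE/Sₓₓ) = √(29830.8/377800) = 0.280997.
df = n − 2 = 52.
t* = t_{0.005, 52} = 2.673734.
Margin = t* × SE = 2.673734 × 0.280997 = 0.75131.
CI: -2.346 ± 0.75131 → (-3.097, -1.595).
With 99% confidence, each one-unit increase in curing temperature is associated with a change of between -3.097 and -1.595 MPa in tensile strength.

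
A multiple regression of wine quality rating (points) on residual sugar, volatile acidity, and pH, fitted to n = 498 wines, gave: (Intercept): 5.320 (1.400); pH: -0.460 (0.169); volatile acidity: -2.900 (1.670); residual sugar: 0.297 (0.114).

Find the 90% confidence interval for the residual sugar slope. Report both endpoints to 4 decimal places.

Read off: b = 0.297, SE = 0.114 for residual sugar.
df = n − k − 1 = 498 − 3 − 1 = 494.
t* = t_{0.05, 494} = 1.647944.
Margin = t* × SE = 1.647944 × 0.114 = 0.187866.
CI: 0.297 ± 0.187866 → (0.1091, 0.4849).

(0.1091, 0.4849)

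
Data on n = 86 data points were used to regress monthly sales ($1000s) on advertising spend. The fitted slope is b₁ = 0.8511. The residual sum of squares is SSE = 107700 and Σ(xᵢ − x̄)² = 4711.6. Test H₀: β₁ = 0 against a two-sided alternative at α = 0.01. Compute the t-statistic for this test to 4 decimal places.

MSE = SSE/(n − 2) = 107700/84 = 1282.14.
SE(b₁) = √(MSE/Sₓₓ) = √(1282.14/4711.6) = 0.521656.
t = 0.8511 / 0.521656 = 1.6315.
df = n − 2 = 84.
Two-sided p ≈ 0.1065, which is ≥ 0.01, so fail to reject H₀.
The data do not give significant evidence of an association between advertising spend and monthly sales.

t = 1.6315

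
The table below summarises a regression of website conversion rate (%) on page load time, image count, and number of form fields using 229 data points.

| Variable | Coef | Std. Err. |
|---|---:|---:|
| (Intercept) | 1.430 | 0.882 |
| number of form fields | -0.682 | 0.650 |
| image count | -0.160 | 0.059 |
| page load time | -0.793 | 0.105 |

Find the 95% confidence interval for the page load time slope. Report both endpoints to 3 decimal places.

(-1.000, -0.586)

Read off: b = -0.793, SE = 0.105 for page load time.
df = n − k − 1 = 229 − 3 − 1 = 225.
t* = t_{0.025, 225} = 1.970563.
Margin = t* × SE = 1.970563 × 0.105 = 0.20691.
CI: -0.793 ± 0.20691 → (-1.000, -0.586).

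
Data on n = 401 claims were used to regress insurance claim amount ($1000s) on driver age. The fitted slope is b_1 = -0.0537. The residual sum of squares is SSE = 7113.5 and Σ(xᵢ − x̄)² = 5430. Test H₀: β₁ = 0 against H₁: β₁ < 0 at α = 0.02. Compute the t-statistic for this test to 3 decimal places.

t = -0.937

MSE = SSE/(n − 2) = 7113.5/399 = 17.8283.
SE(b_1) = √(MSE/Sₓₓ) = √(17.8283/5430) = 0.0573001.
t = -0.0537 / 0.0573001 = -0.937.
df = n − 2 = 399.
One-sided p ≈ 0.1746, which is ≥ 0.02, so fail to reject H₀.
The data do not give significant evidence that the true slope on driver age is negative.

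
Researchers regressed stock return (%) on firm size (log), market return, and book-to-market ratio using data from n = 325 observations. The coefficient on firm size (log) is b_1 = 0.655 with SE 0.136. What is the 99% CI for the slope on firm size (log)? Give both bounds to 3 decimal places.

df = n − k − 1 = 325 − 3 − 1 = 321.
t* = t_{0.005, 321} = 2.591232.
Margin = t* × SE = 2.591232 × 0.136 = 0.35241.
CI: 0.655 ± 0.35241 → (0.303, 1.007).
With 99% confidence, each one-unit increase in firm size (log) is associated with a change of between 0.303 and 1.007 % in stock return, holding the other predictors fixed.

(0.303, 1.007)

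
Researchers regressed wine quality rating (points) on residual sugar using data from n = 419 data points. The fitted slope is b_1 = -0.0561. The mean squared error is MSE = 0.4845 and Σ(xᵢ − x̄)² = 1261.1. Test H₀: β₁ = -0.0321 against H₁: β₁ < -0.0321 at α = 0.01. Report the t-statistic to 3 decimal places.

t = -1.224

SE(b_1) = √(MSE/Sₓₓ) = √(0.4845/1261.1) = 0.0196007.
t = (-0.0561 − (-0.0321)) / 0.0196007 = -1.224.
df = n − 2 = 417.
One-sided p ≈ 0.1107, which is ≥ 0.01, so fail to reject H₀.
The data do not give significant evidence that the true slope on residual sugar is below -0.0321 points per unit.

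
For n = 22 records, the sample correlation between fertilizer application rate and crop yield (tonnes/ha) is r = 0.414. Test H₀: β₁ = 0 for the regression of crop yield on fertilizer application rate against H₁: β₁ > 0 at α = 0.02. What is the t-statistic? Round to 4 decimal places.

t = 2.0340

t = r·√(n − 2)/√(1 − r²) = 0.414·√20/√0.828604 = 2.0340.
df = n − 2 = 20.
One-sided p ≈ 0.0277, which is ≥ 0.02, so fail to reject H₀.
The data do not give significant evidence of a linear association between fertilizer application rate and crop yield.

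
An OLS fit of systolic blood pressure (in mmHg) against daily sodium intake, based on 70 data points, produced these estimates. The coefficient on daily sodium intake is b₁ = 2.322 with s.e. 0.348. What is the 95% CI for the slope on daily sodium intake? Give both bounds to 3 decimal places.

(1.628, 3.016)

df = n − 2 = 70 − 2 = 68.
t* = t_{0.025, 68} = 1.995469.
Margin = t* × SE = 1.995469 × 0.348 = 0.69442.
CI: 2.322 ± 0.69442 → (1.628, 3.016).
With 95% confidence, each one-unit increase in daily sodium intake is associated with a change of between 1.628 and 3.016 mmHg in systolic blood pressure.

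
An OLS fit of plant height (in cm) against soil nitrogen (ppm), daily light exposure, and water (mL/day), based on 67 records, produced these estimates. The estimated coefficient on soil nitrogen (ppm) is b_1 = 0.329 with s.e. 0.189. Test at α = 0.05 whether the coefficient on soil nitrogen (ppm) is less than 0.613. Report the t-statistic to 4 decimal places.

t = -1.5026

H₀: β₁ = 0.613 vs H₁: β₁ < 0.613.
t = (b_1 − β₁⁰)/SE = (0.329 − 0.613) / 0.189 = -1.5026.
df = n − k − 1 = 67 − 3 − 1 = 63.
One-sided p ≈ 0.0690, which is ≥ 0.05, so fail to reject H₀.
The data do not give significant evidence that the true slope on soil nitrogen (ppm) is below 0.613 cm per unit, holding the other predictors fixed.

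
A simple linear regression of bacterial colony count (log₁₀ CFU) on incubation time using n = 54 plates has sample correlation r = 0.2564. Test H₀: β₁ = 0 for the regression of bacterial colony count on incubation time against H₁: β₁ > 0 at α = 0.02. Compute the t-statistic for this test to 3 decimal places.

t = 1.913

t = r·√(n − 2)/√(1 − r²) = 0.2564·√52/√0.934259 = 1.913.
df = n − 2 = 52.
One-sided p ≈ 0.0306, which is ≥ 0.02, so fail to reject H₀.
The data do not give significant evidence of a linear association between incubation time and bacterial colony count.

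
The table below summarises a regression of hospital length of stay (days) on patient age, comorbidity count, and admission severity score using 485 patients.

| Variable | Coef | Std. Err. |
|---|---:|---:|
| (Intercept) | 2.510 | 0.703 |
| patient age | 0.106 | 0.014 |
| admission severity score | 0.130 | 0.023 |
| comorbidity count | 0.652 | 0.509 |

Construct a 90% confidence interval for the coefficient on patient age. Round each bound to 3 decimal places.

Read off: b = 0.106, SE = 0.014 for patient age.
df = n − k − 1 = 485 − 3 − 1 = 481.
t* = t_{0.05, 481} = 1.648028.
Margin = t* × SE = 1.648028 × 0.014 = 0.02307.
CI: 0.106 ± 0.02307 → (0.083, 0.129).

(0.083, 0.129)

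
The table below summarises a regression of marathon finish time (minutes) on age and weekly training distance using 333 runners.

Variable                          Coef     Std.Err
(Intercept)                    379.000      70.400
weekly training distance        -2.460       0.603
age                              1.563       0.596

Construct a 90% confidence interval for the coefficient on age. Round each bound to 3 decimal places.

(0.580, 2.546)

Read off: b = 1.563, SE = 0.596 for age.
df = n − k − 1 = 333 − 2 − 1 = 330.
t* = t_{0.05, 330} = 1.649484.
Margin = t* × SE = 1.649484 × 0.596 = 0.98309.
CI: 1.563 ± 0.98309 → (0.580, 2.546).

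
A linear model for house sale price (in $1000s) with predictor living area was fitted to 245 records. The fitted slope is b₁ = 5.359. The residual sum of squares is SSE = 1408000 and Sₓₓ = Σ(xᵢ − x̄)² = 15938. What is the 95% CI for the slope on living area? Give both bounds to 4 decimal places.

(4.1713, 6.5467)

MSE = SSE/(n − 2) = 1408000/243 = 5794.24.
SE(b₁) = √(MSE/Sₓₓ) = √(5794.24/15938) = 0.60295.
df = n − 2 = 243.
t* = t_{0.025, 243} = 1.969774.
Margin = t* × SE = 1.969774 × 0.60295 = 1.187675.
CI: 5.359 ± 1.187675 → (4.1713, 6.5467).
With 95% confidence, each one-unit increase in living area is associated with a change of between 4.1713 and 6.5467 $1000s in house sale price.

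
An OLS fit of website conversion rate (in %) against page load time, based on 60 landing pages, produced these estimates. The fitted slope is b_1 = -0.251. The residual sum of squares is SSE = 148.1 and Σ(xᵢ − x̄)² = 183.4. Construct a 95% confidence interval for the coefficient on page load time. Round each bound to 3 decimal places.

MSE = SSE/(n − 2) = 148.1/58 = 2.55345.
SE(b_1) = √(MSE/Sₓₓ) = √(2.55345/183.4) = 0.117995.
df = n − 2 = 58.
t* = t_{0.025, 58} = 2.001717.
Margin = t* × SE = 2.001717 × 0.117995 = 0.23619.
CI: -0.251 ± 0.23619 → (-0.487, -0.015).
With 95% confidence, each one-unit increase in page load time is associated with a change of between -0.487 and -0.015 % in website conversion rate.

(-0.487, -0.015)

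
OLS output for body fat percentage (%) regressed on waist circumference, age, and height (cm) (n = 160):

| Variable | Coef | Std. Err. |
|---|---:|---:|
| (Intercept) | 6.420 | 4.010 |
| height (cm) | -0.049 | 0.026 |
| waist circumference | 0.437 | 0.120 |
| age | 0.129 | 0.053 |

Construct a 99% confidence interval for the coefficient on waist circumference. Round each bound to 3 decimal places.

(0.124, 0.750)

Read off: b = 0.437, SE = 0.120 for waist circumference.
df = n − k − 1 = 160 − 3 − 1 = 156.
t* = t_{0.005, 156} = 2.607712.
Margin = t* × SE = 2.607712 × 0.120 = 0.31293.
CI: 0.437 ± 0.31293 → (0.124, 0.750).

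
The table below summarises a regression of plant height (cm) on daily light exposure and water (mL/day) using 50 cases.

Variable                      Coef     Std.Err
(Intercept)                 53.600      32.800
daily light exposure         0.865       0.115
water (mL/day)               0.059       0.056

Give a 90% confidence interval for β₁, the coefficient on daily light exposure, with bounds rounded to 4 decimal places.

Read off: b = 0.865, SE = 0.115 for daily light exposure.
df = n − k − 1 = 50 − 2 − 1 = 47.
t* = t_{0.05, 47} = 1.677927.
Margin = t* × SE = 1.677927 × 0.115 = 0.192962.
CI: 0.865 ± 0.192962 → (0.6720, 1.0580).

(0.6720, 1.0580)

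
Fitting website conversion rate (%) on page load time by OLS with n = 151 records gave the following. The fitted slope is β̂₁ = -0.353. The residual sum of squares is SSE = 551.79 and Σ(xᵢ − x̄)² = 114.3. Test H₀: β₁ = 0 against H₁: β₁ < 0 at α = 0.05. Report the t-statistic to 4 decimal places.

t = -1.9611

MSE = SSE/(n − 2) = 551.79/149 = 3.70329.
SE(β̂₁) = √(MSE/Sₓₓ) = √(3.70329/114.3) = 0.179999.
t = -0.353 / 0.179999 = -1.9611.
df = n − 2 = 149.
One-sided p ≈ 0.0259, which is < 0.05, so reject H₀.
There is evidence that the true slope on page load time is negative.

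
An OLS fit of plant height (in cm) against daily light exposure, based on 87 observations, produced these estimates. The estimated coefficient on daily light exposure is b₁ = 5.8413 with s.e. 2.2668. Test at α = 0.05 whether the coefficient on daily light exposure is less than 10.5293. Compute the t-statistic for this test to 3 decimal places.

H₀: β₁ = 10.5293 vs H₁: β₁ < 10.5293.
t = (b₁ − β₁⁰)/SE = (5.8413 − 10.5293) / 2.2668 = -2.068.
df = n − 2 = 87 − 2 = 85.
One-sided p ≈ 0.0208, which is < 0.05, so reject H₀.
There is evidence that the true slope on daily light exposure is below 10.5293 cm per unit.

t = -2.068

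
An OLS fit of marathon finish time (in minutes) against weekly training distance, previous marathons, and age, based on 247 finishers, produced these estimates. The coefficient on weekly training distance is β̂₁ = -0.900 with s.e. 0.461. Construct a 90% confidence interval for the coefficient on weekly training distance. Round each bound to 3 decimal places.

df = n − k − 1 = 247 − 3 − 1 = 243.
t* = t_{0.05, 243} = 1.651148.
Margin = t* × SE = 1.651148 × 0.461 = 0.76118.
CI: -0.900 ± 0.76118 → (-1.661, -0.139).
With 90% confidence, each one-unit increase in weekly training distance is associated with a change of between -1.661 and -0.139 minutes in marathon finish time, holding the other predictors fixed.

(-1.661, -0.139)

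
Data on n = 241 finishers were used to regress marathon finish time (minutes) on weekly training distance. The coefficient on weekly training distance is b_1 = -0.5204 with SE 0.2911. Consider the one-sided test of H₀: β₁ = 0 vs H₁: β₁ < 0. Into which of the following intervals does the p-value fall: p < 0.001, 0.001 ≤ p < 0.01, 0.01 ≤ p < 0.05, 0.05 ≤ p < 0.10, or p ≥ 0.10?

0.01 ≤ p < 0.05

t = -0.5204 / 0.2911 = -1.788.
df = n − 2 = 241 − 2 = 239.
One-sided p = P(T_{239} < t) ≈ 0.0375.
So 0.01 ≤ p < 0.05.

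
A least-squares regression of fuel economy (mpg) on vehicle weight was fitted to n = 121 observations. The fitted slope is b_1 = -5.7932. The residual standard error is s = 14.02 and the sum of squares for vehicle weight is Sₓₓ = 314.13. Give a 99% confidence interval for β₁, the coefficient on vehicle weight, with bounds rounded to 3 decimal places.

SE(b_1) = s/√Sₓₓ = 14.02/√314.13 = 0.791031.
df = n − 2 = 119.
t* = t_{0.005, 119} = 2.617776.
Margin = t* × SE = 2.617776 × 0.791031 = 2.07074.
CI: -5.7932 ± 2.07074 → (-7.864, -3.722).
With 99% confidence, each one-unit increase in vehicle weight is associated with a change of between -7.864 and -3.722 mpg in fuel economy.

(-7.864, -3.722)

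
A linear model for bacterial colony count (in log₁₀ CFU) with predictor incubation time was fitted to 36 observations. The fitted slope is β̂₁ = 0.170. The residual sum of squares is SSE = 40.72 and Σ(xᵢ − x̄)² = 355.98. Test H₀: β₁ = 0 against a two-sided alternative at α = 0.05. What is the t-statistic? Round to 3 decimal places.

MSE = SSE/(n − 2) = 40.72/34 = 1.19765.
SE(β̂₁) = √(MSE/Sₓₓ) = √(1.19765/355.98) = 0.0580032.
t = 0.170 / 0.0580032 = 2.931.
df = n − 2 = 34.
Two-sided p ≈ 0.0060, which is < 0.05, so reject H₀.
There is evidence that incubation time is associated with bacterial colony count.

t = 2.931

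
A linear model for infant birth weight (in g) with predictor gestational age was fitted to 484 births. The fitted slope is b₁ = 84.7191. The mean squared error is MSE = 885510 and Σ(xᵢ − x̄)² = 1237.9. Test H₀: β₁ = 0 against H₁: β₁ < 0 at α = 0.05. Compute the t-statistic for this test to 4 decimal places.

SE(b₁) = √(MSE/Sₓₓ) = √(885510/1237.9) = 26.7457.
t = 84.7191 / 26.7457 = 3.1676.
df = n − 2 = 482.
One-sided p ≈ 0.9992, which is ≥ 0.05, so fail to reject H₀.
The data do not give significant evidence that the true slope on gestational age is negative.

t = 3.1676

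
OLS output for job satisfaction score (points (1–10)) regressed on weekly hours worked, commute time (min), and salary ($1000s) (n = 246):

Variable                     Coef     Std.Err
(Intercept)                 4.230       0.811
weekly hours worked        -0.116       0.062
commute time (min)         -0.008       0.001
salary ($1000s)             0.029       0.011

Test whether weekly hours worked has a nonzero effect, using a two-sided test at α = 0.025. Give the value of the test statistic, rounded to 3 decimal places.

t = -1.871

Read off: b = -0.116, SE = 0.062 for weekly hours worked.
H₀: β₁ = 0 vs H₁: β₁ ≠ 0.
t = -0.116 / 0.062 = -1.871.
df = n − k − 1 = 246 − 3 − 1 = 242.
Two-sided p ≈ 0.0626, which is ≥ 0.025, so fail to reject H₀.
The data do not give significant evidence of an association between weekly hours worked and job satisfaction score, after adjusting for the other predictors.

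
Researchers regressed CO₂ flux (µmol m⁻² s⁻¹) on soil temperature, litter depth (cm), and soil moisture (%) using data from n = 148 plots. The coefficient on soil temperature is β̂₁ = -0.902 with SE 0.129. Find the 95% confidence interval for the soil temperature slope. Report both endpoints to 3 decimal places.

(-1.157, -0.647)

df = n − k − 1 = 148 − 3 − 1 = 144.
t* = t_{0.025, 144} = 1.976575.
Margin = t* × SE = 1.976575 × 0.129 = 0.25498.
CI: -0.902 ± 0.25498 → (-1.157, -0.647).
With 95% confidence, each one-unit increase in soil temperature is associated with a change of between -1.157 and -0.647 µmol m⁻² s⁻¹ in CO₂ flux, holding the other predictors fixed.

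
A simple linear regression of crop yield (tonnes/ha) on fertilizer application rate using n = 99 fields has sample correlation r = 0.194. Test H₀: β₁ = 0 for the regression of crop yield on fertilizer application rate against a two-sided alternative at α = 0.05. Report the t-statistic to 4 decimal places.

t = r·√(n − 2)/√(1 − r²) = 0.194·√97/√0.962364 = 1.9477.
df = n − 2 = 97.
Two-sided p ≈ 0.0543, which is ≥ 0.05, so fail to reject H₀.
The data do not give significant evidence of a linear association between fertilizer application rate and crop yield.

t = 1.9477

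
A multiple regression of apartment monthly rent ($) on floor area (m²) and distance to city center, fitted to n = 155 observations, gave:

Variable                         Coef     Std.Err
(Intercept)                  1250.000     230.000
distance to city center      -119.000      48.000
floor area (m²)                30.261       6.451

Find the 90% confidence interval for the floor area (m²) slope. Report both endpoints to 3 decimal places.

Read off: b = 30.261, SE = 6.451 for floor area (m²).
df = n − k − 1 = 155 − 2 − 1 = 152.
t* = t_{0.05, 152} = 1.65494.
Margin = t* × SE = 1.65494 × 6.451 = 10.67602.
CI: 30.261 ± 10.67602 → (19.585, 40.937).

(19.585, 40.937)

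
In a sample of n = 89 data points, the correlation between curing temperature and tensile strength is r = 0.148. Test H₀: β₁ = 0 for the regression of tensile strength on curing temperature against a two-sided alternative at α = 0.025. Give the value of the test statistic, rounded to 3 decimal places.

t = r·√(n − 2)/√(1 − r²) = 0.148·√87/√0.978096 = 1.396.
df = n − 2 = 87.
Two-sided p ≈ 0.1663, which is ≥ 0.025, so fail to reject H₀.
The data do not give significant evidence of a linear association between curing temperature and tensile strength.

t = 1.396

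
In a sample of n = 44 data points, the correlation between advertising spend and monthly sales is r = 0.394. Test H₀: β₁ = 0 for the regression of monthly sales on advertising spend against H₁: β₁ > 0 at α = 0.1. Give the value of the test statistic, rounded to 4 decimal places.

t = r·√(n − 2)/√(1 − r²) = 0.394·√42/√0.844764 = 2.7781.
df = n − 2 = 42.
One-sided p ≈ 0.0041, which is < 0.1, so reject H₀.
There is evidence of a linear association between advertising spend and monthly sales.

t = 2.7781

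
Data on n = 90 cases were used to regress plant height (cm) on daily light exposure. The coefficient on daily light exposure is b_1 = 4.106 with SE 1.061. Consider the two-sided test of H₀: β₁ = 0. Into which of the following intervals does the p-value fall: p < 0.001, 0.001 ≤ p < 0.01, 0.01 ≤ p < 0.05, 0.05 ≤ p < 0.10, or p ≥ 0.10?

t = 4.106 / 1.061 = 3.870.
df = n − 2 = 90 − 2 = 88.
Two-sided p = 2·P(T_{88} > |t|) ≈ 0.0002.
So p < 0.001.

p < 0.001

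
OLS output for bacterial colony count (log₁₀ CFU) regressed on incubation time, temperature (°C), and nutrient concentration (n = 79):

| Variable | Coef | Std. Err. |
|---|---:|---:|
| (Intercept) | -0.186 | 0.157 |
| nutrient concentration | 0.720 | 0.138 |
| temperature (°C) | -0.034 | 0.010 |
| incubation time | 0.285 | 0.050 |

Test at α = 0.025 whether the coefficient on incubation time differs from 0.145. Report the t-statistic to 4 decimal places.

Read off: b = 0.285, SE = 0.050 for incubation time.
H₀: β₁ = 0.145 vs H₁: β₁ ≠ 0.145.
t = (0.285 − 0.145) / 0.050 = 2.8000.
df = n − k − 1 = 79 − 3 − 1 = 75.
Two-sided p ≈ 0.0065, which is < 0.025, so reject H₀.
There is evidence that the true slope on incubation time differs from 0.145 log₁₀ CFU per unit, holding the other predictors fixed.

t = 2.8000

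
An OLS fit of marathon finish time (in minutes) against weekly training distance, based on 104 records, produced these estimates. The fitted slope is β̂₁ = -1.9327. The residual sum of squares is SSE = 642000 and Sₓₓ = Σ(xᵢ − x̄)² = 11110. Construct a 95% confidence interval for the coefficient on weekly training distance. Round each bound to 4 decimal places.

MSE = SSE/(n − 2) = 642000/102 = 6294.12.
SE(β̂₁) = √(MSE/Sₓₓ) = √(6294.12/11110) = 0.75268.
df = n − 2 = 102.
t* = t_{0.025, 102} = 1.983495.
Margin = t* × SE = 1.983495 × 0.75268 = 1.492937.
CI: -1.9327 ± 1.492937 → (-3.4256, -0.4398).
With 95% confidence, each one-unit increase in weekly training distance is associated with a change of between -3.4256 and -0.4398 minutes in marathon finish time.

(-3.4256, -0.4398)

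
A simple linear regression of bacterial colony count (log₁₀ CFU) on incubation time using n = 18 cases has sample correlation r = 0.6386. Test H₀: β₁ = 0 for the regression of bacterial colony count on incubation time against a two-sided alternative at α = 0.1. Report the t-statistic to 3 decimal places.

t = r·√(n − 2)/√(1 − r²) = 0.6386·√16/√0.59219 = 3.319.
df = n − 2 = 16.
Two-sided p ≈ 0.0043, which is < 0.1, so reject H₀.
There is evidence of a linear association between incubation time and bacterial colony count.

t = 3.319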